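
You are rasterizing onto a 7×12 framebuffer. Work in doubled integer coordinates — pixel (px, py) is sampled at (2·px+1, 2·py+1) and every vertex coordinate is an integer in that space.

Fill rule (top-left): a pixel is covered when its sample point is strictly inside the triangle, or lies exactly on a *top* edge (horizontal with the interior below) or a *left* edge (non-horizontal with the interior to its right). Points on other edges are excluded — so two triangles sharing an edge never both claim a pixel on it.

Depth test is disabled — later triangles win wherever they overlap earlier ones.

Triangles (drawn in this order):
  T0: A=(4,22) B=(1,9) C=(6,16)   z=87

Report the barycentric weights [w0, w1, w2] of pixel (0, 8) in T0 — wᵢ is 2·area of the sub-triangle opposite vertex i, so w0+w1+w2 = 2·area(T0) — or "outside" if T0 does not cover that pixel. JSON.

T0:
  2·area = 44
  edge (4, 22)→(1, 9): d=(-3,-13) top-left  bias=+0
  edge (1, 9)→(6, 16): d=(5,7) right/bottom  bias=-1
  edge (6, 16)→(4, 22): d=(-2,6) right/bottom  bias=-1
    (5,0)@(11, 1): e=[154,-110,0] → ·  [on edge]
    (4,3)@(9, 7): e=[110,-66,0] → ·  [on edge]
    (0,4)@(1, 9): e=[0,0,44] → ·  [on edge]
    (1,6)@(3, 13): e=[14,6,24] → #
    (2,6)@(5, 13): e=[40,-8,12] → ·
    (3,6)@(7, 13): e=[66,-22,0] → ·  [on edge]
    (1,7)@(3, 15): e=[8,16,20] → #
    (2,7)@(5, 15): e=[34,2,8] → #
    (3,7)@(7, 15): e=[60,-12,-4] → ·
    (1,8)@(3, 17): e=[2,26,16] → #
    (3,8)@(7, 17): e=[54,-2,-8] → ·
    (1,9)@(3, 19): e=[-4,36,12] → ·
    (2,9)@(5, 19): e=[22,22,0] → ·  [on edge]
    (5,11)@(11, 23): e=[88,0,-44] → ·  [on edge]
  covered (5 px):
    · · · · · · ·
    · · · · · · ·
    · · · · · · ·
    · · · · · · ·
    · · · · · · ·
    · · · · · · ·
    · # · · · · ·
    · # # · · · ·
    · # # · · · ·
    · · · · · · ·
    · · · · · · ·
    · · · · · · ·

Answer: "outside"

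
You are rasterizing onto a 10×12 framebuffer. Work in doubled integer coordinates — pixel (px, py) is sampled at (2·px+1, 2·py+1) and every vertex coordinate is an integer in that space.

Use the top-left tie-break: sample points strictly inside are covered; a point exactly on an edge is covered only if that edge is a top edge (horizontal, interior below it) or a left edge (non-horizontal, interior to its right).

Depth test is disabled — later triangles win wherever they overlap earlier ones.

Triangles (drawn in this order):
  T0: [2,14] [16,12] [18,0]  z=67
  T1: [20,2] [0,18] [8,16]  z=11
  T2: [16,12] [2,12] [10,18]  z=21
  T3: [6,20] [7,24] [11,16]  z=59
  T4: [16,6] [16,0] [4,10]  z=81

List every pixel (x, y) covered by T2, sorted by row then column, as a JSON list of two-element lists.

T0:
  2·area = 164  (B↔C swapped to make it positive)
  edge (2, 14)→(18, 0): d=(16,-14) top-left  bias=+0
  edge (18, 0)→(16, 12): d=(-2,12) right/bottom  bias=-1
  edge (16, 12)→(2, 14): d=(-14,2) right/bottom  bias=-1
    (8,0)@(17, 1): e=[2,10,152] → X
    (9,0)@(19, 1): e=[30,-14,148] → .
    (7,1)@(15, 3): e=[6,30,128] → X
    (9,1)@(19, 3): e=[62,-18,120] → .
    (6,2)@(13, 5): e=[10,50,104] → X
    (9,2)@(19, 5): e=[94,-22,92] → .
    (5,3)@(11, 7): e=[14,70,80] → X
    (8,3)@(17, 7): e=[98,-2,68] → .
    (4,4)@(9, 9): e=[18,90,56] → X
    (8,4)@(17, 9): e=[130,-6,40] → .
    (3,5)@(7, 11): e=[22,110,32] → X
    (8,5)@(17, 11): e=[162,-10,12] → .
    (4,6)@(9, 13): e=[82,82,0] → .  [on edge]
  covered (20 px):
    . . . . . . . . X .
    . . . . . . . X X .
    . . . . . . X X X .
    . . . . . X X X . .
    . . . . X X X X . .
    . . . X X X X X . .
    . . X X . . . . . .
    . . . . . . . . . .
    . . . . . . . . . .
    . . . . . . . . . .
    . . . . . . . . . .
    . . . . . . . . . .
T1:
  2·area = 88  (B↔C swapped to make it positive)
  edge (20, 2)→(8, 16): d=(-12,14) right/bottom  bias=-1
  edge (8, 16)→(0, 18): d=(-8,2) right/bottom  bias=-1
  edge (0, 18)→(20, 2): d=(20,-16) top-left  bias=+0
    (9,1)@(19, 3): e=[2,82,4] → X
    (8,2)@(17, 5): e=[6,70,12] → X
    (9,2)@(19, 5): e=[-22,66,44] → .
    (7,3)@(15, 7): e=[10,58,20] → X
    (8,3)@(17, 7): e=[-18,54,52] → .
    (6,4)@(13, 9): e=[14,46,28] → X
    (7,4)@(15, 9): e=[-14,42,60] → .
    (4,5)@(9, 11): e=[46,38,4] → X
    (5,5)@(11, 11): e=[18,34,36] → X
    (6,5)@(13, 11): e=[-10,30,68] → .
    (3,6)@(7, 13): e=[50,26,12] → X
    (5,6)@(11, 13): e=[-6,18,76] → .
  covered (11 px):
    . . . . . . . . . .
    . . . . . . . . . X
    . . . . . . . . X .
    . . . . . . . X . .
    . . . . . . X . . .
    . . . . X X . . . .
    . . . X X . . . . .
    . . X X . . . . . .
    . X . . . . . . . .
    . . . . . . . . . .
    . . . . . . . . . .
    . . . . . . . . . .
T2:
  2·area = 84  (B↔C swapped to make it positive)
  edge (16, 12)→(10, 18): d=(-6,6) right/bottom  bias=-1
  edge (10, 18)→(2, 12): d=(-8,-6) top-left  bias=+0
  edge (2, 12)→(16, 12): d=(14,0) top-left  bias=+0
    (9,4)@(19, 9): e=[0,126,-42] → .  [on edge]
    (8,5)@(17, 11): e=[0,98,-14] → .  [on edge]
    (2,6)@(5, 13): e=[60,10,14] → X
    (3,6)@(7, 13): e=[48,22,14] → X
    (4,6)@(9, 13): e=[36,34,14] → X
    (5,6)@(11, 13): e=[24,46,14] → X
    (6,6)@(13, 13): e=[12,58,14] → X
    (7,6)@(15, 13): e=[0,70,14] → .  [on edge]
    (2,7)@(5, 15): e=[48,-6,42] → .
    (3,7)@(7, 15): e=[36,6,42] → X
    (6,7)@(13, 15): e=[0,42,42] → .  [on edge]
    (3,8)@(7, 17): e=[24,-10,70] → .
    (5,8)@(11, 17): e=[0,14,70] → .  [on edge]
    (4,9)@(9, 19): e=[0,-14,98] → .  [on edge]
    (3,10)@(7, 21): e=[0,-42,126] → .  [on edge]
    (2,11)@(5, 23): e=[0,-70,154] → .  [on edge]
  covered (9 px):
    . . . . . . . . . .
    . . . . . . . . . .
    . . . . . . . . . .
    . . . . . . . . . .
    . . . . . . . . . .
    . . . . . . . . . .
    . . X X X X X . . .
    . . . X X X . . . .
    . . . . X . . . . .
    . . . . . . . . . .
    . . . . . . . . . .
    . . . . . . . . . .
T3:
  2·area = 24  (B↔C swapped to make it positive)
  edge (6, 20)→(11, 16): d=(5,-4) top-left  bias=+0
  edge (11, 16)→(7, 24): d=(-4,8) right/bottom  bias=-1
  edge (7, 24)→(6, 20): d=(-1,-4) top-left  bias=+0
    (4,9)@(9, 19): e=[7,4,13] → X
    (5,9)@(11, 19): e=[15,-12,21] → .
    (3,10)@(7, 21): e=[9,12,3] → X
    (4,10)@(9, 21): e=[17,-4,11] → .
    (3,11)@(7, 23): e=[19,4,1] → X
    (4,11)@(9, 23): e=[27,-12,9] → .
  covered (3 px):
    . . . . . . . . . .
    . . . . . . . . . .
    . . . . . . . . . .
    . . . . . . . . . .
    . . . . . . . . . .
    . . . . . . . . . .
    . . . . . . . . . .
    . . . . . . . . . .
    . . . . . . . . . .
    . . . . X . . . . .
    . . . X . . . . . .
    . . . X . . . . . .
T4:
  2·area = 72  (B↔C swapped to make it positive)
  edge (16, 6)→(4, 10): d=(-12,4) right/bottom  bias=-1
  edge (4, 10)→(16, 0): d=(12,-10) top-left  bias=+0
  edge (16, 0)→(16, 6): d=(0,6) right/bottom  bias=-1
    (7,0)@(15, 1): e=[64,2,6] → X
    (8,0)@(17, 1): e=[56,22,-6] → .
    (6,1)@(13, 3): e=[48,6,18] → X
    (8,1)@(17, 3): e=[32,46,-6] → .
    (5,2)@(11, 5): e=[32,10,30] → X
    (8,2)@(17, 5): e=[8,70,-6] → .
    (9,2)@(19, 5): e=[0,90,-18] → .  [on edge]
    (4,3)@(9, 7): e=[16,14,42] → X
    (6,3)@(13, 7): e=[0,54,18] → .  [on edge]
    (7,3)@(15, 7): e=[-8,74,6] → .
    (3,4)@(7, 9): e=[0,18,54] → .  [on edge]
    (4,4)@(9, 9): e=[-8,38,42] → .
    (0,5)@(1, 11): e=[0,-18,90] → .  [on edge]
  covered (8 px):
    . . . . . . . X . .
    . . . . . . X X . .
    . . . . . X X X . .
    . . . . X X . . . .
    . . . . . . . . . .
    . . . . . . . . . .
    . . . . . . . . . .
    . . . . . . . . . .
    . . . . . . . . . .
    . . . . . . . . . .
    . . . . . . . . . .
    . . . . . . . . . .

Result: [[2,6],[3,6],[4,6],[5,6],[6,6],[3,7],[4,7],[5,7],[4,8]]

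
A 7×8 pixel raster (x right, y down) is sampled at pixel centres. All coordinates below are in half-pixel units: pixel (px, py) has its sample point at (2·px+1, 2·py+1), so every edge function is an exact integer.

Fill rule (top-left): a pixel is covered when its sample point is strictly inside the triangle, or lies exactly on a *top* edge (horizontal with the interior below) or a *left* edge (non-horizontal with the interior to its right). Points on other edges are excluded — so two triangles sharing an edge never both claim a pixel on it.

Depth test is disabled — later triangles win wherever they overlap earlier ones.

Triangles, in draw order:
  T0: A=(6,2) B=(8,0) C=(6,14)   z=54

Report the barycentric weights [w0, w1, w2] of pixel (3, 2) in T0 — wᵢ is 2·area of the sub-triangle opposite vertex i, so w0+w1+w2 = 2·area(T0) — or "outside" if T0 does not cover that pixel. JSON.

T0:
  2·area = 24
  edge (6, 2)→(8, 0): d=(2,-2) top-left  bias=+0
  edge (8, 0)→(6, 14): d=(-2,14) right/bottom  bias=-1
  edge (6, 14)→(6, 2): d=(0,-12) top-left  bias=+0
    (3,0)@(7, 1): e=[0,12,12] → #  [on edge]
    (4,0)@(9, 1): e=[4,-16,36] → ·
    (2,1)@(5, 3): e=[0,36,-12] → ·  [on edge]
    (3,1)@(7, 3): e=[4,8,12] → #
    (4,1)@(9, 3): e=[8,-20,36] → ·
    (1,2)@(3, 5): e=[0,60,-36] → ·  [on edge]
    (3,2)@(7, 5): e=[8,4,12] → #
    (4,2)@(9, 5): e=[12,-24,36] → ·
    (0,3)@(1, 7): e=[0,84,-60] → ·  [on edge]
    (3,3)@(7, 7): e=[12,0,12] → ·  [on edge]
  covered (3 px):
    · · · # · · ·
    · · · # · · ·
    · · · # · · ·
    · · · · · · ·
    · · · · · · ·
    · · · · · · ·
    · · · · · · ·
    · · · · · · ·

Result: [4,12,8]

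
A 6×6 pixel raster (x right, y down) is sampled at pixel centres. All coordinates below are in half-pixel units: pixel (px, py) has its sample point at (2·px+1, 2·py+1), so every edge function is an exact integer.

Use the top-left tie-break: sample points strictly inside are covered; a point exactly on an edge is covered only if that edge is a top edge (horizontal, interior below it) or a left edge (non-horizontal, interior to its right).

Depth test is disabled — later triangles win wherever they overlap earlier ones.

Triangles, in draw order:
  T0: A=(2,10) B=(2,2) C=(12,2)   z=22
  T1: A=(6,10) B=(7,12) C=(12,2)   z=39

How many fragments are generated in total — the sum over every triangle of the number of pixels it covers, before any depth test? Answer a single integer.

T0:
  2·area = 80
  edge (2, 10)→(2, 2): d=(0,-8) top-left  bias=+0
  edge (2, 2)→(12, 2): d=(10,0) top-left  bias=+0
  edge (12, 2)→(2, 10): d=(-10,8) right/bottom  bias=-1
    (1,1)@(3, 3): e=[8,10,62] → █
    (2,1)@(5, 3): e=[24,10,46] → █
    (3,1)@(7, 3): e=[40,10,30] → █
    (4,1)@(9, 3): e=[56,10,14] → █
    (5,1)@(11, 3): e=[72,10,-2] → ·
    (1,2)@(3, 5): e=[8,30,42] → █
    (4,2)@(9, 5): e=[56,30,-6] → ·
    (1,3)@(3, 7): e=[8,50,22] → █
    (3,3)@(7, 7): e=[40,50,-10] → ·
    (1,4)@(3, 9): e=[8,70,2] → █
    (2,4)@(5, 9): e=[24,70,-14] → ·
    (1,5)@(3, 11): e=[8,90,-18] → ·
  covered (10 px):
    · · · · · ·
    · █ █ █ █ ·
    · █ █ █ · ·
    · █ █ · · ·
    · █ · · · ·
    · · · · · ·
T1:
  2·area = 20  (B↔C swapped to make it positive)
  edge (6, 10)→(12, 2): d=(6,-8) top-left  bias=+0
  edge (12, 2)→(7, 12): d=(-5,10) right/bottom  bias=-1
  edge (7, 12)→(6, 10): d=(-1,-2) top-left  bias=+0
    (4,3)@(9, 7): e=[6,5,9] → █
    (5,3)@(11, 7): e=[22,-15,13] → ·
    (3,4)@(7, 9): e=[2,15,3] → █
    (4,4)@(9, 9): e=[18,-5,7] → ·
    (3,5)@(7, 11): e=[14,5,1] → █
    (4,5)@(9, 11): e=[30,-15,5] → ·
  covered (3 px):
    · · · · · ·
    · · · · · ·
    · · · · · ·
    · · · · █ ·
    · · · █ · ·
    · · · █ · ·

Final: 13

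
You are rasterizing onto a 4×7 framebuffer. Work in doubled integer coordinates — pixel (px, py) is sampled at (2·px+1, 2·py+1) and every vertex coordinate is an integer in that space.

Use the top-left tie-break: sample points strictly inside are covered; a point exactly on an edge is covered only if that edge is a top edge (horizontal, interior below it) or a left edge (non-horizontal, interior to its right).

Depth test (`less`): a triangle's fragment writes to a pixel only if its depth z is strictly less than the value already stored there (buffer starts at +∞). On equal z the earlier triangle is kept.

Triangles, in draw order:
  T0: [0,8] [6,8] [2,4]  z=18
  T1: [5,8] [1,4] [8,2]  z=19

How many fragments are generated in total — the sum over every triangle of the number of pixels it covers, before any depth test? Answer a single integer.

T0:
  2·area = 24  (B↔C swapped to make it positive)
  edge (0, 8)→(2, 4): d=(2,-4) top-left  bias=+0
  edge (2, 4)→(6, 8): d=(4,4) right/bottom  bias=-1
  edge (6, 8)→(0, 8): d=(-6,0) right/bottom  bias=-1
    (0,1)@(1, 3): e=[-6,0,30] → ·  [on edge]
    (1,2)@(3, 5): e=[6,0,18] → ·  [on edge]
    (0,3)@(1, 7): e=[2,16,6] → █
    (1,3)@(3, 7): e=[10,8,6] → █
    (2,3)@(5, 7): e=[18,0,6] → ·  [on edge]
    (0,4)@(1, 9): e=[6,24,-6] → ·
    (1,4)@(3, 9): e=[14,16,-6] → ·
    (3,4)@(7, 9): e=[30,0,-6] → ·  [on edge]
  covered (2 px):
    · · · ·
    · · · ·
    · · · ·
    █ █ · ·
    · · · ·
    · · · ·
    · · · ·
T1:
  2·area = 36
  edge (5, 8)→(1, 4): d=(-4,-4) top-left  bias=+0
  edge (1, 4)→(8, 2): d=(7,-2) top-left  bias=+0
  edge (8, 2)→(5, 8): d=(-3,6) right/bottom  bias=-1
    (2,1)@(5, 3): e=[20,1,15] → █
    (3,1)@(7, 3): e=[28,5,3] → █
    (1,2)@(3, 5): e=[4,11,21] → █
    (3,2)@(7, 5): e=[20,19,-3] → ·
    (1,3)@(3, 7): e=[-4,25,15] → ·
    (2,3)@(5, 7): e=[4,29,3] → █
    (3,3)@(7, 7): e=[12,33,-9] → ·
    (2,4)@(5, 9): e=[-4,43,-3] → ·
  covered (5 px):
    · · · ·
    · · █ █
    · █ █ ·
    · · █ ·
    · · · ·
    · · · ·
    · · · ·

Final: 7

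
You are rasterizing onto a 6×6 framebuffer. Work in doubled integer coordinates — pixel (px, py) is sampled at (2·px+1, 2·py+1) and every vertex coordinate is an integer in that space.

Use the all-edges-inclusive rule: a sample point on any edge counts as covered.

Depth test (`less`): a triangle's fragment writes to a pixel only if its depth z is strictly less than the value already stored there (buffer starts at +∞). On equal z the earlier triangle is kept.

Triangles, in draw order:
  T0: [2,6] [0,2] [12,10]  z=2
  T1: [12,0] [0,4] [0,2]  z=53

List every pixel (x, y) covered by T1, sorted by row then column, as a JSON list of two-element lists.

T0:
  2·area = 32
  edge (2, 6)→(0, 2): d=(-2,-4) inclusive
  edge (0, 2)→(12, 10): d=(12,8) inclusive
  edge (12, 10)→(2, 6): d=(-10,-4) inclusive
    (0,1)@(1, 3): e=[2,4,26] → X
    (1,1)@(3, 3): e=[10,-12,34] → .
    (0,2)@(1, 5): e=[-2,28,6] → .
    (1,2)@(3, 5): e=[6,12,14] → X
    (2,2)@(5, 5): e=[14,-4,22] → .
    (1,3)@(3, 7): e=[2,36,-6] → .
    (2,3)@(5, 7): e=[10,20,2] → X
    (3,3)@(7, 7): e=[18,4,10] → X
    (4,3)@(9, 7): e=[26,-12,18] → .
    (2,4)@(5, 9): e=[6,44,-18] → .
    (3,4)@(7, 9): e=[14,28,-10] → .
  covered (4 px):
    . . . . . .
    X . . . . .
    . X . . . .
    . . X X . .
    . . . . . .
    . . . . . .
T1:
  2·area = 24
  edge (12, 0)→(0, 4): d=(-12,4) inclusive
  edge (0, 4)→(0, 2): d=(0,-2) inclusive
  edge (0, 2)→(12, 0): d=(12,-2) inclusive
    (3,0)@(7, 1): e=[8,14,2] → X
    (4,0)@(9, 1): e=[0,18,6] → X  [on edge]
    (5,0)@(11, 1): e=[-8,22,10] → .
    (0,1)@(1, 3): e=[8,2,14] → X
    (1,1)@(3, 3): e=[0,6,18] → X  [on edge]
    (2,1)@(5, 3): e=[-8,10,22] → .
    (3,1)@(7, 3): e=[-16,14,26] → .
    (4,1)@(9, 3): e=[-24,18,30] → .
    (0,2)@(1, 5): e=[-16,2,38] → .
    (1,2)@(3, 5): e=[-24,6,42] → .
  covered (4 px):
    . . . X X .
    X X . . . .
    . . . . . .
    . . . . . .
    . . . . . .
    . . . . . .

Answer: [[3,0],[4,0],[0,1],[1,1]]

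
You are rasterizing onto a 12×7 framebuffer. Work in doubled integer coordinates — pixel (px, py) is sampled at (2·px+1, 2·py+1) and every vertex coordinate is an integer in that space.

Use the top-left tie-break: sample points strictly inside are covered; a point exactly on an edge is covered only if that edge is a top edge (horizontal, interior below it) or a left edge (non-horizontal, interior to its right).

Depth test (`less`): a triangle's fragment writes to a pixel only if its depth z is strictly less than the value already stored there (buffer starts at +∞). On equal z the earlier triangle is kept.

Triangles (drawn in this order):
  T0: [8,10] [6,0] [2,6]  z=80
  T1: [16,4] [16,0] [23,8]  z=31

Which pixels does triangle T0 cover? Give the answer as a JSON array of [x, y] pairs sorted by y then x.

T0:
  2·area = 52  (B↔C swapped to make it positive)
  edge (8, 10)→(2, 6): d=(-6,-4) top-left  bias=+0
  edge (2, 6)→(6, 0): d=(4,-6) top-left  bias=+0
  edge (6, 0)→(8, 10): d=(2,10) right/bottom  bias=-1
    (2,1)@(5, 3): e=[30,6,16] → X
    (3,1)@(7, 3): e=[38,18,-4] → .
    (1,2)@(3, 5): e=[10,2,40] → X
    (3,2)@(7, 5): e=[26,26,0] → .  [on edge]
    (1,3)@(3, 7): e=[-2,10,44] → .
    (2,3)@(5, 7): e=[6,22,24] → X
    (3,3)@(7, 7): e=[14,34,4] → X
    (4,3)@(9, 7): e=[22,46,-16] → .
    (2,4)@(5, 9): e=[-6,30,28] → .
    (3,4)@(7, 9): e=[2,42,8] → X
    (4,4)@(9, 9): e=[10,54,-12] → .
    (3,5)@(7, 11): e=[-10,50,12] → .
  covered (6 px):
    . . . . . . . . . . . .
    . . X . . . . . . . . .
    . X X . . . . . . . . .
    . . X X . . . . . . . .
    . . . X . . . . . . . .
    . . . . . . . . . . . .
    . . . . . . . . . . . .
T1:
  2·area = 28
  edge (16, 4)→(16, 0): d=(0,-4) top-left  bias=+0
  edge (16, 0)→(23, 8): d=(7,8) right/bottom  bias=-1
  edge (23, 8)→(16, 4): d=(-7,-4) top-left  bias=+0
    (8,1)@(17, 3): e=[4,13,11] → X
    (9,1)@(19, 3): e=[12,-3,19] → .
    (8,2)@(17, 5): e=[4,27,-3] → .
    (9,2)@(19, 5): e=[12,11,5] → X
    (10,2)@(21, 5): e=[20,-5,13] → .
    (9,3)@(19, 7): e=[12,25,-9] → .
  covered (2 px):
    . . . . . . . . . . . .
    . . . . . . . . X . . .
    . . . . . . . . . X . .
    . . . . . . . . . . . .
    . . . . . . . . . . . .
    . . . . . . . . . . . .
    . . . . . . . . . . . .

Answer: [[2,1],[1,2],[2,2],[2,3],[3,3],[3,4]]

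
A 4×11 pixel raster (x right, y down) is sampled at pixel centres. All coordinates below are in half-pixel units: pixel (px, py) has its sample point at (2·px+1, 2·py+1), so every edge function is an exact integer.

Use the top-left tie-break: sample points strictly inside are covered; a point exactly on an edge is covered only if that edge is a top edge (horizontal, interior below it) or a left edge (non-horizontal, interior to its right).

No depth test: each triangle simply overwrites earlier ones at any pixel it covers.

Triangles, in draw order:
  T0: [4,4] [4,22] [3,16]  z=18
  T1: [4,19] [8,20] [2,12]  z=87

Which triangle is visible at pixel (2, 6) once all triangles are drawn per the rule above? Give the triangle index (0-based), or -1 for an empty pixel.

T0:
  2·area = 18
  edge (4, 4)→(4, 22): d=(0,18) right/bottom  bias=-1
  edge (4, 22)→(3, 16): d=(-1,-6) top-left  bias=+0
  edge (3, 16)→(4, 4): d=(1,-12) top-left  bias=+0
  covered (0 px):
    . . . .
    . . . .
    . . . .
    . . . .
    . . . .
    . . . .
    . . . .
    . . . .
    . . . .
    . . . .
    . . . .
T1:
  2·area = 26  (B↔C swapped to make it positive)
  edge (4, 19)→(2, 12): d=(-2,-7) top-left  bias=+0
  edge (2, 12)→(8, 20): d=(6,8) right/bottom  bias=-1
  edge (8, 20)→(4, 19): d=(-4,-1) top-left  bias=+0
    (1,7)@(3, 15): e=[1,10,15] → X
    (2,7)@(5, 15): e=[15,-6,17] → .
    (1,8)@(3, 17): e=[-3,22,7] → .
    (2,8)@(5, 17): e=[11,6,9] → X
    (3,8)@(7, 17): e=[25,-10,11] → .
    (2,9)@(5, 19): e=[7,18,1] → X
    (3,9)@(7, 19): e=[21,2,3] → X
    (2,10)@(5, 21): e=[3,30,-7] → .
    (3,10)@(7, 21): e=[17,14,-5] → .
  covered (4 px):
    . . . .
    . . . .
    . . . .
    . . . .
    . . . .
    . . . .
    . . . .
    . X . .
    . . X .
    . . X X
    . . . .

Z-buffer (winner per pixel, '.' = empty):
  . . . .
  . . . .
  . . . .
  . . . .
  . . . .
  . . . .
  . . . .
  . 1 . .
  . . 1 .
  . . 1 1
  . . . .

Result: -1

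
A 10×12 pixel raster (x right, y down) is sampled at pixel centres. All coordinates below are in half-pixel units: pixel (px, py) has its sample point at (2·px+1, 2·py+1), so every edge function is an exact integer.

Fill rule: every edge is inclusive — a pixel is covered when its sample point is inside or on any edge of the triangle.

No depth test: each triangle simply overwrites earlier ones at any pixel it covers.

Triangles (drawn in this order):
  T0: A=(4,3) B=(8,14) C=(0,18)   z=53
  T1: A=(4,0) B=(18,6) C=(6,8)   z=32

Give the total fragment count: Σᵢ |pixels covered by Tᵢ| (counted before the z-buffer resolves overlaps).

T0:
  2·area = 104
  edge (4, 3)→(8, 14): d=(4,11) inclusive
  edge (8, 14)→(0, 18): d=(-8,4) inclusive
  edge (0, 18)→(4, 3): d=(4,-15) inclusive
    (1,3)@(3, 7): e=[27,76,1] → #
    (2,3)@(5, 7): e=[5,68,31] → #
    (3,3)@(7, 7): e=[-17,60,61] → ·
    (1,4)@(3, 9): e=[35,60,9] → #
    (3,4)@(7, 9): e=[-9,44,69] → ·
    (1,5)@(3, 11): e=[43,44,17] → #
    (3,5)@(7, 11): e=[-1,28,77] → ·
    (1,6)@(3, 13): e=[51,28,25] → #
    (3,6)@(7, 13): e=[7,12,85] → #
    (4,6)@(9, 13): e=[-15,4,115] → ·
    (0,7)@(1, 15): e=[81,20,3] → #
    (3,7)@(7, 15): e=[15,-4,93] → ·
  covered (13 px):
    · · · · · · · · · ·
    · · · · · · · · · ·
    · · · · · · · · · ·
    · # # · · · · · · ·
    · # # · · · · · · ·
    · # # · · · · · · ·
    · # # # · · · · · ·
    # # # · · · · · · ·
    # · · · · · · · · ·
    · · · · · · · · · ·
    · · · · · · · · · ·
    · · · · · · · · · ·
T1:
  2·area = 100
  edge (4, 0)→(18, 6): d=(14,6) inclusive
  edge (18, 6)→(6, 8): d=(-12,2) inclusive
  edge (6, 8)→(4, 0): d=(-2,-8) inclusive
    (2,0)@(5, 1): e=[8,86,6] → #
    (3,0)@(7, 1): e=[-4,82,22] → ·
    (2,1)@(5, 3): e=[36,62,2] → #
    (3,1)@(7, 3): e=[24,58,18] → #
    (4,1)@(9, 3): e=[12,54,34] → #
    (5,1)@(11, 3): e=[0,50,50] → #  [on edge]
    (6,1)@(13, 3): e=[-12,46,66] → ·
    (2,2)@(5, 5): e=[64,38,-2] → ·
    (3,2)@(7, 5): e=[52,34,14] → #
    (6,2)@(13, 5): e=[16,22,62] → #
    (7,2)@(15, 5): e=[4,18,78] → #
    (8,2)@(17, 5): e=[-8,14,94] → ·
  covered (13 px):
    · · # · · · · · · ·
    · · # # # # · · · ·
    · · · # # # # # · ·
    · · · # # # · · · ·
    · · · · · · · · · ·
    · · · · · · · · · ·
    · · · · · · · · · ·
    · · · · · · · · · ·
    · · · · · · · · · ·
    · · · · · · · · · ·
    · · · · · · · · · ·
    · · · · · · · · · ·

Result: 26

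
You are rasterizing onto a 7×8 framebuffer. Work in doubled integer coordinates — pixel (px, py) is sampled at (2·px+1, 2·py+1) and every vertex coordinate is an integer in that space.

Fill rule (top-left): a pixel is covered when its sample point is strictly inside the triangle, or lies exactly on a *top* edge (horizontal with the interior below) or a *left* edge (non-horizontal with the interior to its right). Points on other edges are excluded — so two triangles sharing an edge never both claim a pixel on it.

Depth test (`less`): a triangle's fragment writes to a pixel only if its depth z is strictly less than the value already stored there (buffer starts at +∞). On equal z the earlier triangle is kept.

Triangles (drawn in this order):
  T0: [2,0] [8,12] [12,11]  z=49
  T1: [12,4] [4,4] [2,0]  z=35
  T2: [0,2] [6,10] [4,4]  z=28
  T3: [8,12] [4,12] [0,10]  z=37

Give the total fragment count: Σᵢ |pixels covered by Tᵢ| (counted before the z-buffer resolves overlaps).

T0:
  2·area = 54  (B↔C swapped to make it positive)
  edge (2, 0)→(12, 11): d=(10,11) right/bottom  bias=-1
  edge (12, 11)→(8, 12): d=(-4,1) right/bottom  bias=-1
  edge (8, 12)→(2, 0): d=(-6,-12) top-left  bias=+0
    (2,2)@(5, 5): e=[17,31,6] → #
    (3,2)@(7, 5): e=[-5,29,30] → ·
    (2,3)@(5, 7): e=[37,23,-6] → ·
    (3,3)@(7, 7): e=[15,21,18] → #
    (4,3)@(9, 7): e=[-7,19,42] → ·
    (3,4)@(7, 9): e=[35,13,6] → #
    (4,4)@(9, 9): e=[13,11,30] → #
    (5,4)@(11, 9): e=[-9,9,54] → ·
    (3,5)@(7, 11): e=[55,5,-6] → ·
    (4,5)@(9, 11): e=[33,3,18] → #
    (5,5)@(11, 11): e=[11,1,42] → #
    (6,5)@(13, 11): e=[-11,-1,66] → ·
  covered (6 px):
    · · · · · · ·
    · · · · · · ·
    · · # · · · ·
    · · · # · · ·
    · · · # # · ·
    · · · · # # ·
    · · · · · · ·
    · · · · · · ·
T1:
  2·area = 32
  edge (12, 4)→(4, 4): d=(-8,0) right/bottom  bias=-1
  edge (4, 4)→(2, 0): d=(-2,-4) top-left  bias=+0
  edge (2, 0)→(12, 4): d=(10,4) right/bottom  bias=-1
    (1,0)@(3, 1): e=[24,2,6] → #
    (2,0)@(5, 1): e=[24,10,-2] → ·
    (1,1)@(3, 3): e=[8,-2,26] → ·
    (2,1)@(5, 3): e=[8,6,18] → #
    (3,1)@(7, 3): e=[8,14,10] → #
    (4,1)@(9, 3): e=[8,22,2] → #
    (5,1)@(11, 3): e=[8,30,-6] → ·
    (2,2)@(5, 5): e=[-8,2,38] → ·
    (3,2)@(7, 5): e=[-8,10,30] → ·
    (4,2)@(9, 5): e=[-8,18,22] → ·
  covered (4 px):
    · # · · · · ·
    · · # # # · ·
    · · · · · · ·
    · · · · · · ·
    · · · · · · ·
    · · · · · · ·
    · · · · · · ·
    · · · · · · ·
T2:
  2·area = 20  (B↔C swapped to make it positive)
  edge (0, 2)→(4, 4): d=(4,2) right/bottom  bias=-1
  edge (4, 4)→(6, 10): d=(2,6) right/bottom  bias=-1
  edge (6, 10)→(0, 2): d=(-6,-8) top-left  bias=+0
    (1,0)@(3, 1): e=[-10,0,30] → ·  [on edge]
    (0,1)@(1, 3): e=[2,16,2] → #
    (1,1)@(3, 3): e=[-2,4,18] → ·
    (0,2)@(1, 5): e=[10,20,-10] → ·
    (1,2)@(3, 5): e=[6,8,6] → #
    (2,2)@(5, 5): e=[2,-4,22] → ·
    (1,3)@(3, 7): e=[14,12,-6] → ·
    (2,3)@(5, 7): e=[10,0,10] → ·  [on edge]
    (3,6)@(7, 13): e=[30,0,-10] → ·  [on edge]
  covered (2 px):
    · · · · · · ·
    # · · · · · ·
    · # · · · · ·
    · · · · · · ·
    · · · · · · ·
    · · · · · · ·
    · · · · · · ·
    · · · · · · ·
T3:
  2·area = 8
  edge (8, 12)→(4, 12): d=(-4,0) right/bottom  bias=-1
  edge (4, 12)→(0, 10): d=(-4,-2) top-left  bias=+0
  edge (0, 10)→(8, 12): d=(8,2) right/bottom  bias=-1
    (1,5)@(3, 11): e=[4,2,2] → #
    (2,5)@(5, 11): e=[4,6,-2] → ·
    (1,6)@(3, 13): e=[-4,-6,18] → ·
  covered (1 px):
    · · · · · · ·
    · · · · · · ·
    · · · · · · ·
    · · · · · · ·
    · · · · · · ·
    · # · · · · ·
    · · · · · · ·
    · · · · · · ·

Answer: 13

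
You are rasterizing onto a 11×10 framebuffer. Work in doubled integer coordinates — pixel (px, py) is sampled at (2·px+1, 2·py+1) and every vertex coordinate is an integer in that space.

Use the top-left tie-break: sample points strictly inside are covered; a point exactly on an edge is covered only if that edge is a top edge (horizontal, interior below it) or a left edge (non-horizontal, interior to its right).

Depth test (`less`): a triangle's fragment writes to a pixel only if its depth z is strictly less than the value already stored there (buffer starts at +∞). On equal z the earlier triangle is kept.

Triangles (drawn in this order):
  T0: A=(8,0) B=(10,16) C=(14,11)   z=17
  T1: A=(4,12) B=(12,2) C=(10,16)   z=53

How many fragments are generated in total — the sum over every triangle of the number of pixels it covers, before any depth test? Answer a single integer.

T0:
  2·area = 74  (B↔C swapped to make it positive)
  edge (8, 0)→(14, 11): d=(6,11) right/bottom  bias=-1
  edge (14, 11)→(10, 16): d=(-4,5) right/bottom  bias=-1
  edge (10, 16)→(8, 0): d=(-2,-16) top-left  bias=+0
    (4,1)@(9, 3): e=[7,57,10] → █
    (5,1)@(11, 3): e=[-15,47,42] → ·
    (4,2)@(9, 5): e=[19,49,6] → █
    (5,2)@(11, 5): e=[-3,39,38] → ·
    (4,3)@(9, 7): e=[31,41,2] → █
    (5,3)@(11, 7): e=[9,31,34] → █
    (6,3)@(13, 7): e=[-13,21,66] → ·
    (4,4)@(9, 9): e=[43,33,-2] → ·
    (5,4)@(11, 9): e=[21,23,30] → █
    (6,4)@(13, 9): e=[-1,13,62] → ·
    (5,5)@(11, 11): e=[33,15,26] → █
    (6,5)@(13, 11): e=[11,5,58] → █
  covered (8 px):
    · · · · · · · · · · ·
    · · · · █ · · · · · ·
    · · · · █ · · · · · ·
    · · · · █ █ · · · · ·
    · · · · · █ · · · · ·
    · · · · · █ █ · · · ·
    · · · · · █ · · · · ·
    · · · · · · · · · · ·
    · · · · · · · · · · ·
    · · · · · · · · · · ·
T1:
  2·area = 92
  edge (4, 12)→(12, 2): d=(8,-10) top-left  bias=+0
  edge (12, 2)→(10, 16): d=(-2,14) right/bottom  bias=-1
  edge (10, 16)→(4, 12): d=(-6,-4) top-left  bias=+0
    (5,2)@(11, 5): e=[14,8,70] → █
    (6,2)@(13, 5): e=[34,-20,78] → ·
    (4,3)@(9, 7): e=[10,32,50] → █
    (6,3)@(13, 7): e=[50,-24,66] → ·
    (3,4)@(7, 9): e=[6,56,30] → █
    (5,4)@(11, 9): e=[46,0,46] → ·  [on edge]
    (2,5)@(5, 11): e=[2,80,10] → █
    (5,5)@(11, 11): e=[62,-4,34] → ·
    (2,6)@(5, 13): e=[18,76,-2] → ·
    (3,6)@(7, 13): e=[38,48,6] → █
    (5,6)@(11, 13): e=[78,-8,22] → ·
    (3,7)@(7, 15): e=[54,44,-6] → ·
  covered (11 px):
    · · · · · · · · · · ·
    · · · · · · · · · · ·
    · · · · · █ · · · · ·
    · · · · █ █ · · · · ·
    · · · █ █ · · · · · ·
    · · █ █ █ · · · · · ·
    · · · █ █ · · · · · ·
    · · · · █ · · · · · ·
    · · · · · · · · · · ·
    · · · · · · · · · · ·

Answer: 19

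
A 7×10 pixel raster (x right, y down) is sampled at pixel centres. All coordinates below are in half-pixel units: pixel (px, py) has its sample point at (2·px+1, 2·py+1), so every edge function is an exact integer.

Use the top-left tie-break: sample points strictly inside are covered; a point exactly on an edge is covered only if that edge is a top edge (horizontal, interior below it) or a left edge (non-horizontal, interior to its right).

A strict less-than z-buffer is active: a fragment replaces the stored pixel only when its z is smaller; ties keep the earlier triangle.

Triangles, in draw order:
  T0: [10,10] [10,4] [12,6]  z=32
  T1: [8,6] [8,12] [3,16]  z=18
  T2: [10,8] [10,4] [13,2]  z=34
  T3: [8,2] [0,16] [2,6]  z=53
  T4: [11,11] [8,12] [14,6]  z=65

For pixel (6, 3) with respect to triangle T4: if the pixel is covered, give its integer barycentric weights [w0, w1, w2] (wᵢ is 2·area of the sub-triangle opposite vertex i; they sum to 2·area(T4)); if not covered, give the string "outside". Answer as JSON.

T0:
  2·area = 12
  edge (10, 10)→(10, 4): d=(0,-6) top-left  bias=+0
  edge (10, 4)→(12, 6): d=(2,2) right/bottom  bias=-1
  edge (12, 6)→(10, 10): d=(-2,4) right/bottom  bias=-1
    (3,0)@(7, 1): e=[-18,0,30] → ·  [on edge]
    (4,1)@(9, 3): e=[-6,0,18] → ·  [on edge]
    (5,2)@(11, 5): e=[6,0,6] → ·  [on edge]
    (5,3)@(11, 7): e=[6,4,2] → #
    (6,3)@(13, 7): e=[18,0,-6] → ·  [on edge]
    (5,4)@(11, 9): e=[6,8,-2] → ·
  covered (1 px):
    · · · · · · ·
    · · · · · · ·
    · · · · · · ·
    · · · · · # ·
    · · · · · · ·
    · · · · · · ·
    · · · · · · ·
    · · · · · · ·
    · · · · · · ·
    · · · · · · ·
T1:
  2·area = 30
  edge (8, 6)→(8, 12): d=(0,6) right/bottom  bias=-1
  edge (8, 12)→(3, 16): d=(-5,4) right/bottom  bias=-1
  edge (3, 16)→(8, 6): d=(5,-10) top-left  bias=+0
    (3,4)@(7, 9): e=[6,19,5] → #
    (4,4)@(9, 9): e=[-6,11,25] → ·
    (3,5)@(7, 11): e=[6,9,15] → #
    (4,5)@(9, 11): e=[-6,1,35] → ·
    (2,6)@(5, 13): e=[18,7,5] → #
    (3,6)@(7, 13): e=[6,-1,25] → ·
    (2,7)@(5, 15): e=[18,-3,15] → ·
  covered (3 px):
    · · · · · · ·
    · · · · · · ·
    · · · · · · ·
    · · · · · · ·
    · · · # · · ·
    · · · # · · ·
    · · # · · · ·
    · · · · · · ·
    · · · · · · ·
    · · · · · · ·
T2:
  2·area = 12
  edge (10, 8)→(10, 4): d=(0,-4) top-left  bias=+0
  edge (10, 4)→(13, 2): d=(3,-2) top-left  bias=+0
  edge (13, 2)→(10, 8): d=(-3,6) right/bottom  bias=-1
    (5,2)@(11, 5): e=[4,5,3] → #
    (6,2)@(13, 5): e=[12,9,-9] → ·
    (5,3)@(11, 7): e=[4,11,-3] → ·
  covered (1 px):
    · · · · · · ·
    · · · · · · ·
    · · · · · # ·
    · · · · · · ·
    · · · · · · ·
    · · · · · · ·
    · · · · · · ·
    · · · · · · ·
    · · · · · · ·
    · · · · · · ·
T3:
  2·area = 52
  edge (8, 2)→(0, 16): d=(-8,14) right/bottom  bias=-1
  edge (0, 16)→(2, 6): d=(2,-10) top-left  bias=+0
  edge (2, 6)→(8, 2): d=(6,-4) top-left  bias=+0
    (1,0)@(3, 1): e=[78,0,-26] → ·  [on edge]
    (3,1)@(7, 3): e=[6,44,2] → #
    (4,1)@(9, 3): e=[-22,64,10] → ·
    (2,2)@(5, 5): e=[18,28,6] → #
    (3,2)@(7, 5): e=[-10,48,14] → ·
    (1,3)@(3, 7): e=[30,12,10] → #
    (3,3)@(7, 7): e=[-26,52,26] → ·
    (1,4)@(3, 9): e=[14,16,22] → #
    (2,4)@(5, 9): e=[-14,36,30] → ·
    (0,5)@(1, 11): e=[26,0,26] → #  [on edge]
    (1,5)@(3, 11): e=[-2,20,34] → ·
    (0,6)@(1, 13): e=[10,4,38] → #
  covered (7 px):
    · · · · · · ·
    · · · # · · ·
    · · # · · · ·
    · # # · · · ·
    · # · · · · ·
    # · · · · · ·
    # · · · · · ·
    · · · · · · ·
    · · · · · · ·
    · · · · · · ·
T4:
  2·area = 12
  edge (11, 11)→(8, 12): d=(-3,1) right/bottom  bias=-1
  edge (8, 12)→(14, 6): d=(6,-6) top-left  bias=+0
  edge (14, 6)→(11, 11): d=(-3,5) right/bottom  bias=-1
    (6,3)@(13, 7): e=[10,0,2] → #  [on edge]
    (5,4)@(11, 9): e=[6,0,6] → #  [on edge]
    (6,4)@(13, 9): e=[4,12,-4] → ·
    (4,5)@(9, 11): e=[2,0,10] → #  [on edge]
    (5,5)@(11, 11): e=[0,12,0] → ·  [on edge]
    (2,6)@(5, 13): e=[0,-12,24] → ·  [on edge]
    (3,6)@(7, 13): e=[-2,0,14] → ·  [on edge]
    (4,6)@(9, 13): e=[-4,12,4] → ·
    (2,7)@(5, 15): e=[-6,0,18] → ·  [on edge]
    (1,8)@(3, 17): e=[-10,0,22] → ·  [on edge]
    (0,9)@(1, 19): e=[-14,0,26] → ·  [on edge]
  covered (3 px):
    · · · · · · ·
    · · · · · · ·
    · · · · · · ·
    · · · · · · #
    · · · · · # ·
    · · · · # · ·
    · · · · · · ·
    · · · · · · ·
    · · · · · · ·
    · · · · · · ·

Final: [0,2,10]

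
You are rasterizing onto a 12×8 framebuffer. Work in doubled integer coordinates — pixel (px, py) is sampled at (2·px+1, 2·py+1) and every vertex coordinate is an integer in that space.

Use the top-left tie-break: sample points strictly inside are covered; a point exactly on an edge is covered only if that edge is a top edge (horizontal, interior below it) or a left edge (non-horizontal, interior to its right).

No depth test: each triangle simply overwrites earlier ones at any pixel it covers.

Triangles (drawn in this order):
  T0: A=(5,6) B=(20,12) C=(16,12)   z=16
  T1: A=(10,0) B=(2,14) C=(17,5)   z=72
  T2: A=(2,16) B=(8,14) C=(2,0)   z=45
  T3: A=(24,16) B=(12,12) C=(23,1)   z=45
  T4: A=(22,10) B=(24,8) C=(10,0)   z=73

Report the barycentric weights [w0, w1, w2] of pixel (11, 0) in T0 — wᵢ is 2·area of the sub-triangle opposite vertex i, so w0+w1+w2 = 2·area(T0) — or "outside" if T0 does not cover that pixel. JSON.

T0:
  2·area = 24
  edge (5, 6)→(20, 12): d=(15,6) right/bottom  bias=-1
  edge (20, 12)→(16, 12): d=(-4,0) right/bottom  bias=-1
  edge (16, 12)→(5, 6): d=(-11,-6) top-left  bias=+0
    (3,3)@(7, 7): e=[3,20,1] → █
    (4,3)@(9, 7): e=[-9,20,13] → ·
    (3,4)@(7, 9): e=[33,12,-21] → ·
    (5,4)@(11, 9): e=[9,12,3] → █
    (6,4)@(13, 9): e=[-3,12,15] → ·
    (5,5)@(11, 11): e=[39,4,-19] → ·
    (7,5)@(15, 11): e=[15,4,5] → █
    (8,5)@(17, 11): e=[3,4,17] → █
    (9,5)@(19, 11): e=[-9,4,29] → ·
    (7,6)@(15, 13): e=[45,-4,-17] → ·
    (8,6)@(17, 13): e=[33,-4,-5] → ·
  covered (4 px):
    · · · · · · · · · · · ·
    · · · · · · · · · · · ·
    · · · · · · · · · · · ·
    · · · █ · · · · · · · ·
    · · · · · █ · · · · · ·
    · · · · · · · █ █ · · ·
    · · · · · · · · · · · ·
    · · · · · · · · · · · ·
T1:
  2·area = 138  (B↔C swapped to make it positive)
  edge (10, 0)→(17, 5): d=(7,5) right/bottom  bias=-1
  edge (17, 5)→(2, 14): d=(-15,9) right/bottom  bias=-1
  edge (2, 14)→(10, 0): d=(8,-14) top-left  bias=+0
    (5,0)@(11, 1): e=[2,114,22] → █
    (6,0)@(13, 1): e=[-8,96,50] → ·
    (4,1)@(9, 3): e=[26,102,10] → █
    (6,1)@(13, 3): e=[6,66,66] → █
    (7,1)@(15, 3): e=[-4,48,94] → ·
    (4,2)@(9, 5): e=[40,72,26] → █
    (7,2)@(15, 5): e=[10,18,110] → █
    (8,2)@(17, 5): e=[0,0,138] → ·  [on edge]
    (3,3)@(7, 7): e=[64,60,14] → █
    (7,3)@(15, 7): e=[24,-12,126] → ·
    (2,4)@(5, 9): e=[88,48,2] → █
    (5,4)@(11, 9): e=[58,-6,86] → ·
    (3,5)@(7, 11): e=[92,0,46] → ·  [on edge]
  covered (17 px):
    · · · · · █ · · · · · ·
    · · · · █ █ █ · · · · ·
    · · · · █ █ █ █ · · · ·
    · · · █ █ █ █ · · · · ·
    · · █ █ █ · · · · · · ·
    · · █ · · · · · · · · ·
    · █ · · · · · · · · · ·
    · · · · · · · · · · · ·
T2:
  2·area = 96  (B↔C swapped to make it positive)
  edge (2, 16)→(2, 0): d=(0,-16) top-left  bias=+0
  edge (2, 0)→(8, 14): d=(6,14) right/bottom  bias=-1
  edge (8, 14)→(2, 16): d=(-6,2) right/bottom  bias=-1
    (1,1)@(3, 3): e=[16,4,76] → █
    (2,1)@(5, 3): e=[48,-24,72] → ·
    (1,2)@(3, 5): e=[16,16,64] → █
    (2,2)@(5, 5): e=[48,-12,60] → ·
    (1,3)@(3, 7): e=[16,28,52] → █
    (2,3)@(5, 7): e=[48,0,48] → ·  [on edge]
    (1,4)@(3, 9): e=[16,40,40] → █
    (2,4)@(5, 9): e=[48,12,36] → █
    (3,4)@(7, 9): e=[80,-16,32] → ·
    (11,4)@(23, 9): e=[336,-240,0] → ·  [on edge]
    (1,5)@(3, 11): e=[16,52,28] → █
    (3,5)@(7, 11): e=[80,-4,20] → ·
    (8,5)@(17, 11): e=[240,-144,0] → ·  [on edge]
    (5,6)@(11, 13): e=[144,-48,0] → ·  [on edge]
    (2,7)@(5, 15): e=[48,48,0] → ·  [on edge]
  covered (11 px):
    · · · · · · · · · · · ·
    · █ · · · · · · · · · ·
    · █ · · · · · · · · · ·
    · █ · · · · · · · · · ·
    · █ █ · · · · · · · · ·
    · █ █ · · · · · · · · ·
    · █ █ █ · · · · · · · ·
    · █ · · · · · · · · · ·
T3:
  2·area = 176
  edge (24, 16)→(12, 12): d=(-12,-4) top-left  bias=+0
  edge (12, 12)→(23, 1): d=(11,-11) top-left  bias=+0
  edge (23, 1)→(24, 16): d=(1,15) right/bottom  bias=-1
    (11,0)@(23, 1): e=[176,0,0] → ·  [on edge]
    (10,1)@(21, 3): e=[144,0,32] → █  [on edge]
    (11,1)@(23, 3): e=[152,22,2] → █
    (9,2)@(19, 5): e=[112,0,64] → █  [on edge]
    (8,3)@(17, 7): e=[80,0,96] → █  [on edge]
    (1,4)@(3, 9): e=[0,-132,308] → ·  [on edge]
    (7,4)@(15, 9): e=[48,0,128] → █  [on edge]
    (4,5)@(9, 11): e=[0,-44,220] → ·  [on edge]
    (6,5)@(13, 11): e=[16,0,160] → █  [on edge]
    (5,6)@(11, 13): e=[-16,0,192] → ·  [on edge]
    (6,6)@(13, 13): e=[-8,22,162] → ·
    (7,6)@(15, 13): e=[0,44,132] → █  [on edge]
    (4,7)@(9, 15): e=[-48,0,224] → ·  [on edge]
    (10,7)@(21, 15): e=[0,132,44] → █  [on edge]
  covered (27 px):
    · · · · · · · · · · · ·
    · · · · · · · · · · █ █
    · · · · · · · · · █ █ █
    · · · · · · · · █ █ █ █
    · · · · · · · █ █ █ █ █
    · · · · · · █ █ █ █ █ █
    · · · · · · · █ █ █ █ █
    · · · · · · · · · · █ █
T4:
  2·area = 44  (B↔C swapped to make it positive)
  edge (22, 10)→(10, 0): d=(-12,-10) top-left  bias=+0
  edge (10, 0)→(24, 8): d=(14,8) right/bottom  bias=-1
  edge (24, 8)→(22, 10): d=(-2,2) right/bottom  bias=-1
    (7,1)@(15, 3): e=[14,2,28] → █
    (8,1)@(17, 3): e=[34,-14,24] → ·
    (7,2)@(15, 5): e=[-10,30,24] → ·
    (8,2)@(17, 5): e=[10,14,20] → █
    (9,2)@(19, 5): e=[30,-2,16] → ·
    (8,3)@(17, 7): e=[-14,42,16] → ·
    (9,3)@(19, 7): e=[6,26,12] → █
    (10,3)@(21, 7): e=[26,10,8] → █
    (11,3)@(23, 7): e=[46,-6,4] → ·
    (9,4)@(19, 9): e=[-18,54,8] → ·
    (10,4)@(21, 9): e=[2,38,4] → █
    (11,4)@(23, 9): e=[22,22,0] → ·  [on edge]
    (10,5)@(21, 11): e=[-22,66,0] → ·  [on edge]
    (9,6)@(19, 13): e=[-66,110,0] → ·  [on edge]
    (8,7)@(17, 15): e=[-110,154,0] → ·  [on edge]
  covered (5 px):
    · · · · · · · · · · · ·
    · · · · · · · █ · · · ·
    · · · · · · · · █ · · ·
    · · · · · · · · · █ █ ·
    · · · · · · · · · · █ ·
    · · · · · · · · · · · ·
    · · · · · · · · · · · ·
    · · · · · · · · · · · ·

Result: "outside"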